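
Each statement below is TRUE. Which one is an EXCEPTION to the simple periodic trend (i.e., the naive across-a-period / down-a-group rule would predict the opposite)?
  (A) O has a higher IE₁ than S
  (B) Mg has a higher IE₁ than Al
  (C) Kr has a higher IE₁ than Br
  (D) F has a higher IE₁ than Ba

(B)

The general trend: IE₁ increases across a period and decreases down a group.
(A) O (period 2, group 16) vs S (period 3, group 16): the stated order agrees with the simple trend.
(B) Mg (period 3, group 2) vs Al (period 3, group 13): the stated order contradicts the simple trend.
(C) Kr (period 4, group 18) vs Br (period 4, group 17): the stated order agrees with the simple trend.
(D) F (period 2, group 17) vs Ba (period 6, group 2): the stated order agrees with the simple trend.
The exception is (B): Al's single 3p electron is easier to remove than one from Mg's filled 3s².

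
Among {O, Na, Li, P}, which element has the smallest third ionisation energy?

P

Consider each +2 ion: O²⁺ still has 4 valence electrons; Na²⁺ is already 1 electron into the core; Li²⁺ is already 1 electron into the core; P²⁺ still has 3 valence electrons.
Core electrons are held far more tightly than valence electrons, so Na and Li top the IE_3 order.
Valence configurations: O²⁺ [He]2s²2p², P²⁺ [Ne]3s²3p¹.
Tabulated IE_3 (kJ/mol): O 5300, Na 6910, Li 11815, P 2914.
Hence IE_3: P < O < Na < Li.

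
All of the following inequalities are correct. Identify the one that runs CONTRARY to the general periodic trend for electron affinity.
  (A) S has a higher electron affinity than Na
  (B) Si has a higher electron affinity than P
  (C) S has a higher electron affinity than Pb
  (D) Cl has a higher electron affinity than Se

The general trend: electron affinity increases across a period and decreases down a group.
(A) S (period 3, group 16) vs Na (period 3, group 1): the stated order agrees with the simple trend.
(B) Si (period 3, group 14) vs P (period 3, group 15): the stated order contradicts the simple trend.
(C) S (period 3, group 16) vs Pb (period 6, group 14): the stated order agrees with the simple trend.
(D) Cl (period 3, group 17) vs Se (period 4, group 16): the stated order agrees with the simple trend.
The exception is (B): adding an electron to P's half-filled 3p³ is unfavourable, so Si (3p²) has the more exothermic EA.

(B)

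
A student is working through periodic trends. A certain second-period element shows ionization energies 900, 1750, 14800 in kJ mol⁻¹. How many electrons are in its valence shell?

Look for the largest jump between consecutive ionization energies: IE3/IE2 ≈ 8.5, far larger than any earlier ratio.
That jump marks the point where a core electron is being removed. So the atom has 2 valence electrons.

2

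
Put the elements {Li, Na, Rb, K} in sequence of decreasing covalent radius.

Across a period the added protons contract the valence shell; down a group each new principal shell makes the atom larger.
All are in group 1, so atomic radius increases down the group.
So from largest to smallest: Rb > K > Na > Li.

Rb > K > Na > Li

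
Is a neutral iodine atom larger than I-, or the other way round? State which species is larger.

I-

Forming I- adds 1 electron to I. More electron–electron repulsion in the same shell, with unchanged nuclear charge, lets the cloud expand.
An anion is larger than its parent atom: I- > I.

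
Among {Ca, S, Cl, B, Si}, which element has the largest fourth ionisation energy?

B

IE_4 is the cost of taking one more electron from the +3 cation: Ca³⁺ is already 1 electron into the core; S³⁺ still has 3 valence electrons; Cl³⁺ still has 4 valence electrons; B³⁺ is the bare [He] core; Si³⁺ still has 1 valence electron.
Core electrons are held far more tightly than valence electrons, so Ca and B top the IE_4 order.
Valence configurations: S³⁺ [Ne]3s²3p¹, Cl³⁺ [Ne]3s²3p², Si³⁺ [Ne]3s¹.
Tabulated IE_4 (kJ/mol): Ca 6491, S 4556, Cl 5159, B 25026, Si 4356.
So the fourth ionization energies run Si < S < Cl < Ca < B.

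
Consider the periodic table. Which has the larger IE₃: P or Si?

Si

IE_3 is the cost of taking one more electron from the +2 cation: P²⁺ still has 3 valence electrons; Si²⁺ still has 2 valence electrons.
All are still removing valence electrons, so compare the +2 ions as you would atoms: IE_3 generally rises across a period (higher Z_eff) and falls down a group (larger shell), subject to the usual subshell exceptions.
Valence configurations: P²⁺ [Ne]3s²3p¹, Si²⁺ [Ne]3s².
P²⁺ loses a lone 3p electron whereas Si²⁺ must break into a filled 3s² pair, so IE_3(Si) > IE_3(P) even though P has the higher nuclear charge.
Approximate IE_3 values (kJ/mol): P 2914, Si 3232.
Putting it together, IE_3: P < Si.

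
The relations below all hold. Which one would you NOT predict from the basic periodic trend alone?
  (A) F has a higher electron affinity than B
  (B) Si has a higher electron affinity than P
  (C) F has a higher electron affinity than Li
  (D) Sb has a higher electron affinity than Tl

(B)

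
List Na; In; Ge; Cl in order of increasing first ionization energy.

Na is in period 3, group 1; Cl is in period 3, group 17; Ge is in period 4, group 14; In is in period 5, group 13.
First ionization energy rises across a period (greater Z_eff holds electrons more tightly) and falls down a group (valence electrons are farther from the nucleus).
Neither a single period nor a single group — weigh both effects.
In > Na: period and group pull opposite ways; the across-period shift dominates (558 vs 496 kJ/mol).
Ge > In: both effects reinforce here, so Ge is clearly the higher of the two.
Cl > Ge: relative to Ge, both the across-period and down-group shifts push Cl's first ionization energy up.
Approximate values (kJ/mol): Na 496, Cl 1251, Ge 762, In 558.
So from lowest to highest: Na < In < Ge < Cl.

Na, In, Ge, Cl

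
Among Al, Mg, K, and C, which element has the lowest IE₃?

After 2 electrons have been removed, what remains? Al²⁺ still has 1 valence electron; Mg²⁺ is the bare [Ne] core; K²⁺ is already 1 electron into the core; C²⁺ still has 2 valence electrons.
Usually core removal costs more than valence removal, but here the competition is close: a tightly held n=2 valence electron can cost more to remove than an n=3 core electron, so the actual values have to decide it.
Valence configurations: Al²⁺ [Ne]3s¹, C²⁺ [He]2s².
The numbers (kJ/mol): Al 2745, Mg 7733, K 4420, C 4620.
Overall IE_3 order: Al < K < C < Mg.

Al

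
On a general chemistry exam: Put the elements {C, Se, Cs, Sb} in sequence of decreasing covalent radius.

Cs > Sb > Se > C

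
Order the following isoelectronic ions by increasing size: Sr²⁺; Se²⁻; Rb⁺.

Sr²⁺ < Rb⁺ < Se²⁻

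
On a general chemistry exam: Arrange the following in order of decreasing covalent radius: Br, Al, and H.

Al > Br > H

H is in period 1, group 1; Al is in period 3, group 13; Br is in period 4, group 17.
Radius decreases left→right (rising Z_eff, same n) and increases top→bottom (higher n).
Here both period and group differ, so the two effects have to be weighed against each other.
Br > H: the two effects oppose for this pair; the down-group effect wins (114 vs 32 pm).
Al > Br: period and group pull opposite ways; the across-period shift dominates (126 vs 114 pm).
Approximate values (pm): H 32, Al 126, Br 114.
So from largest to smallest: Al > Br > H.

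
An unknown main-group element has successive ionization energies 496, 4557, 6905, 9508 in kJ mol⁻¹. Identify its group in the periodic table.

Group 1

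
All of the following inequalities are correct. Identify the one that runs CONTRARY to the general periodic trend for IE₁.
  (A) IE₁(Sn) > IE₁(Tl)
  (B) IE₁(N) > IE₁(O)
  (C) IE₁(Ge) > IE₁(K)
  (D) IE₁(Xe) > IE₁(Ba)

The general trend: IE₁ increases across a period and decreases down a group.
(A) Sn (period 5, group 14) vs Tl (period 6, group 13): the stated order agrees with the simple trend.
(B) N (period 2, group 15) vs O (period 2, group 16): the stated order contradicts the simple trend.
(C) Ge (period 4, group 14) vs K (period 4, group 1): the stated order agrees with the simple trend.
(D) Xe (period 5, group 18) vs Ba (period 6, group 2): the stated order agrees with the simple trend.
The exception is (B): pairing an electron in O's 2p⁴ costs repulsion energy, so O ionizes more easily than half-filled N (2p³).

(B)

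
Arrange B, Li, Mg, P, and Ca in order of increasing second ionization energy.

Ca < Mg < P < B < Li

IE_2 is the cost of taking one more electron from the +1 cation: B⁺ still has 2 valence electrons; Li⁺ is the bare [He] core; Mg⁺ still has 1 valence electron; P⁺ still has 4 valence electrons; Ca⁺ still has 1 valence electron.
Pulling an electron out of a noble-gas core costs far more than removing a remaining valence electron, so Li sits at the high end of IE_2.
Valence configurations: B⁺ [He]2s², Mg⁺ [Ne]3s¹, P⁺ [Ne]3s²3p², Ca⁺ [Ar]4s¹.
The numbers (kJ/mol): B 2427, Li 7298, Mg 1451, P 1907, Ca 1145.
Hence IE_2: Ca < Mg < P < B < Li.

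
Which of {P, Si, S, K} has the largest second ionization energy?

K

Consider each +1 ion: P⁺ still has 4 valence electrons; Si⁺ still has 3 valence electrons; S⁺ still has 5 valence electrons; K⁺ is the bare [Ar] core.
Pulling an electron out of a noble-gas core costs far more than removing a remaining valence electron, so K sits at the high end of IE_2.
Valence configurations: P⁺ [Ne]3s²3p², Si⁺ [Ne]3s²3p¹, S⁺ [Ne]3s²3p³.
Approximate IE_2 values (kJ/mol): P 1907, Si 1577, S 2252, K 3052.
Overall IE_2 order: Si < P < S < K.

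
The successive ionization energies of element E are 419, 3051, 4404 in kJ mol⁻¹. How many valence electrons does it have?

1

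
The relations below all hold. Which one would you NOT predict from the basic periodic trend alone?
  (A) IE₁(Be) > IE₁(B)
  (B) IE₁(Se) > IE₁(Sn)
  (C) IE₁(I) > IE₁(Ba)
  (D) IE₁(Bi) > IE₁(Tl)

The general trend: IE₁ increases across a period and decreases down a group.
(A) Be (period 2, group 2) vs B (period 2, group 13): the stated order contradicts the simple trend.
(B) Se (period 4, group 16) vs Sn (period 5, group 14): the stated order agrees with the simple trend.
(C) I (period 5, group 17) vs Ba (period 6, group 2): the stated order agrees with the simple trend.
(D) Bi (period 6, group 15) vs Tl (period 6, group 13): the stated order agrees with the simple trend.
The exception is (A): removing B's lone 2p electron is easier than breaking Be's filled 2s².

(A)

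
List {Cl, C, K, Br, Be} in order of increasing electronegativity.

K < Be < C < Br < Cl

Be is in period 2, group 2; C is in period 2, group 14; Cl is in period 3, group 17; K is in period 4, group 1; Br is in period 4, group 17.
Smaller atoms with higher effective nuclear charge are more electronegative.
Here both period and group differ, so the two effects have to be weighed against each other.
Be > K: both effects reinforce here, so Be is clearly the higher of the two.
C > Be: both are in period 2; the period trend gives C the larger value.
Br > C: period and group pull opposite ways; the across-period shift dominates (2.96 vs 2.55).
Cl > Br: Cl sits above Br in group 17, so the down-group effect alone puts Cl higher.
For reference (Pauling): Be 1.57, C 2.55, Cl 3.16, K 0.82, Br 2.96.
So from lowest to highest: K < Be < C < Br < Cl.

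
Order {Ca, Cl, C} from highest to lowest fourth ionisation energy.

After 3 electrons have been removed, what remains? Ca³⁺ is already 1 electron into the core; Cl³⁺ still has 4 valence electrons; C³⁺ still has 1 valence electron.
Pulling an electron out of a noble-gas core costs far more than removing a remaining valence electron, so Ca sits at the high end of IE_4.
Valence configurations: Cl³⁺ [Ne]3s²3p², C³⁺ [He]2s¹.
Tabulated IE_4 (kJ/mol): Ca 6491, Cl 5159, C 6223.
Hence IE_4: Cl < C < Ca.

Ca > C > Cl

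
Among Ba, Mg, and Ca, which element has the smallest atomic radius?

Mg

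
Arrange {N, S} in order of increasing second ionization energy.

S, N

Consider each +1 ion: N⁺ still has 4 valence electrons; S⁺ still has 5 valence electrons.
All are still removing valence electrons, so compare the +1 ions as you would atoms: IE_2 generally rises across a period (higher Z_eff) and falls down a group (larger shell), subject to the usual subshell exceptions.
Valence configurations: N⁺ [He]2s²2p², S⁺ [Ne]3s²3p³.
The numbers (kJ/mol): N 2856, S 2252.
Hence IE_2: S < N.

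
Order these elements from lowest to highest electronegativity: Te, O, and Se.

O is in period 2, group 16; Se is in period 4, group 16; Te is in period 5, group 16.
Smaller atoms with higher effective nuclear charge are more electronegative.
All are in group 16, so electronegativity increases up the group.
So from lowest to highest: Te < Se < O.

Te < Se < O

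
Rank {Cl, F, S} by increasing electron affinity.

F is in period 2, group 17; S is in period 3, group 16; Cl is in period 3, group 17.
Electron affinity generally becomes more exothermic across a period toward the halogens and less exothermic down a group.
Neither a single period nor a single group — weigh both effects.
F > S: both effects reinforce here, so F is clearly the higher of the two.
Cl > F: this pair runs against the simple trend — see the exception note.
Note the exception: Cl has a higher electron affinity than F, contrary to the simple trend — F's small 2p subshell makes the incoming electron feel strong e⁻–e⁻ repulsion, so Cl actually releases more energy on gaining an electron.
Tabulated electron affinity (kJ/mol): F 328, S 200, Cl 349.
So from lowest to highest: S < F < Cl.

S, F, Cl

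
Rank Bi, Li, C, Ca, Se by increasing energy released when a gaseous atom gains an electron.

Li is in period 2, group 1; C is in period 2, group 14; Ca is in period 4, group 2; Se is in period 4, group 16; Bi is in period 6, group 15.
Adding an electron releases more energy for atoms nearer the top right (short of the noble gases).
Neither a single period nor a single group — weigh both effects.
Li > Ca: period and group pull opposite ways; the down-group shift dominates (60 vs 2 kJ/mol).
Bi > Li: period and group pull opposite ways; the across-period shift dominates (91 vs 60 kJ/mol).
C > Bi: the two effects oppose for this pair; the down-group effect wins (122 vs 91 kJ/mol).
Se > C: period and group pull opposite ways; the across-period shift dominates (195 vs 122 kJ/mol).
Tabulated electron affinity (kJ/mol): Li 60, C 122, Ca 2, Se 195, Bi 91.
So from lowest to highest: Ca < Li < Bi < C < Se.

Ca, Li, Bi, C, Se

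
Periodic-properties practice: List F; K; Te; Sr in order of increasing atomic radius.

F is in period 2, group 17; K is in period 4, group 1; Sr is in period 5, group 2; Te is in period 5, group 16.
Atomic radius shrinks across a period as nuclear charge pulls the same shell inward, and grows down a group as new shells are added.
Neither a single period nor a single group — weigh both effects.
Te > F: relative to F, both the across-period and down-group shifts push Te's atomic radius up.
Sr > Te: Sr lies to the left of Te in period 5, so the across-period effect alone puts Sr larger.
K > Sr: the two effects oppose for this pair; the across-period effect wins (196 vs 185 pm).
Approximate values (pm): F 64, K 196, Sr 185, Te 136.
So from smallest to largest: F < Te < Sr < K.

F < Te < Sr < K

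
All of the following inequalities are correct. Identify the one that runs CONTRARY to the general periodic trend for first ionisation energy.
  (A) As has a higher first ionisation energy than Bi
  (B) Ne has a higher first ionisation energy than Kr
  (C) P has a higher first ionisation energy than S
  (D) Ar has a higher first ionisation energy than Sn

The general trend: first ionisation energy increases across a period and decreases down a group.
(A) As (period 4, group 15) vs Bi (period 6, group 15): the stated order agrees with the simple trend.
(B) Ne (period 2, group 18) vs Kr (period 4, group 18): the stated order agrees with the simple trend.
(C) P (period 3, group 15) vs S (period 3, group 16): the stated order contradicts the simple trend.
(D) Ar (period 3, group 18) vs Sn (period 5, group 14): the stated order agrees with the simple trend.
The exception is (C): S (3p⁴) ionizes more easily than half-filled P (3p³) because the paired 3p electron in S is pushed out by e⁻–e⁻ repulsion.

(C)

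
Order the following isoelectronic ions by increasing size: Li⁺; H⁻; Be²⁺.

All of these have 2 electrons, so size is governed by nuclear charge alone: the more protons, the stronger the pull on the same electron cloud, and the smaller the ion.
Nuclear charges: Be²⁺ (Z=4), Li⁺ (Z=3), H⁻ (Z=1).
Smallest to largest: Be²⁺ < Li⁺ < H⁻.

Be²⁺ < Li⁺ < H⁻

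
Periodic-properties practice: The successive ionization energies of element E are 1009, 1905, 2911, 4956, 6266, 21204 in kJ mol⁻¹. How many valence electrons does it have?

5

Look for the largest jump between consecutive ionization energies: IE6/IE5 ≈ 3.4, far larger than any earlier ratio.
That jump marks the point where a core electron is being removed. So the atom has 5 valence electrons.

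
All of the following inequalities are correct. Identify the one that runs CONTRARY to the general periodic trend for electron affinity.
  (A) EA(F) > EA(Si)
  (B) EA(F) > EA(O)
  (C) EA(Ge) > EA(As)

(C)

The general trend: electron affinity increases across a period and decreases down a group.
(A) F (period 2, group 17) vs Si (period 3, group 14): the stated order agrees with the simple trend.
(B) F (period 2, group 17) vs O (period 2, group 16): the stated order agrees with the simple trend.
(C) Ge (period 4, group 14) vs As (period 4, group 15): the stated order contradicts the simple trend.
The exception is (C): adding an electron to As's half-filled 4p³ is unfavourable, so Ge (4p²) has the more exothermic EA.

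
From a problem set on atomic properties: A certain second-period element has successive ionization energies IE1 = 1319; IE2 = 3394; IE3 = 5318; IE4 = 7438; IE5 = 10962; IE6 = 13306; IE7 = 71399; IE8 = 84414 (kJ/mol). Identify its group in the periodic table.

Group 16

Look for the largest jump between consecutive ionization energies: IE7/IE6 ≈ 5.4, far larger than any earlier ratio.
That jump marks the point where a core electron is being removed. So the atom has 6 valence electrons.
A main-group element with 6 valence electrons is in group 16.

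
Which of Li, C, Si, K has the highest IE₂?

IE_2 is the cost of taking one more electron from the +1 cation: Li⁺ is the bare [He] core; C⁺ still has 3 valence electrons; Si⁺ still has 3 valence electrons; K⁺ is the bare [Ar] core.
Breaking into a closed-shell core is much more expensive than removing a leftover valence electron — K and Li have the largest IE_2 here.
Valence configurations: C⁺ [He]2s²2p¹, Si⁺ [Ne]3s²3p¹.
Approximate IE_2 values (kJ/mol): Li 7298, C 2353, Si 1577, K 3052.
Putting it together, IE_2: Si < C < K < Li.

Li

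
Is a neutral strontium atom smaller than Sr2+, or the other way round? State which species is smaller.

Sr2+

Forming Sr2+ removes 2 electrons from Sr. Fewer electrons for the same nuclear charge means less shielding and a higher Z_eff on the remaining electrons, and for main-group metals the entire outer shell is lost.
A cation is smaller than its parent atom: Sr2+ < Sr.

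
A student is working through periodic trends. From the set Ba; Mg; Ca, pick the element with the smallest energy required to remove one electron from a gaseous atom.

Mg is in period 3, group 2; Ca is in period 4, group 2; Ba is in period 6, group 2.
Removing the outermost electron gets harder across a period and easier down a group.
All are in group 2, so first ionization energy increases up the group.
The smallest energy required to remove one electron from a gaseous atom among these belongs to Ba.

Ba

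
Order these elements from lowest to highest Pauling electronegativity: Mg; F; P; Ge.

F is in period 2, group 17; Mg is in period 3, group 2; P is in period 3, group 15; Ge is in period 4, group 14.
Electronegativity increases across a period and decreases down a group, tracking effective nuclear charge and atomic size.
Here both period and group differ, so the two effects have to be weighed against each other.
Ge > Mg: period and group pull opposite ways; the across-period shift dominates (2.01 vs 1.31).
P > Ge: relative to Ge, both the across-period and down-group shifts push P's electronegativity up.
F > P: relative to P, both the across-period and down-group shifts push F's electronegativity up.
Approximate values (Pauling): F 3.98, Mg 1.31, P 2.19, Ge 2.01.
So from lowest to highest: Mg < Ge < P < F.

Mg, Ge, P, F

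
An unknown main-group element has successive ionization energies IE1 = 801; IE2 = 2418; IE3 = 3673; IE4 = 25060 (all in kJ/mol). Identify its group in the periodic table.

Look for the largest jump between consecutive ionization energies: IE4/IE3 ≈ 6.8, far larger than any earlier ratio.
That jump marks the point where a core electron is being removed. So the atom has 3 valence electrons.
A main-group element with 3 valence electrons is in group 13.

Group 13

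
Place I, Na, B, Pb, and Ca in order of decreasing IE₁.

I, B, Pb, Ca, Na

B is in period 2, group 13; Na is in period 3, group 1; Ca is in period 4, group 2; I is in period 5, group 17; Pb is in period 6, group 14.
Across a period the outer electron is held more tightly (higher IE₁); down a group it sits in a higher shell, more shielded, and comes off more easily.
Neither a single period nor a single group — weigh both effects.
Ca > Na: the two effects oppose for this pair; the across-period effect wins (590 vs 496 kJ/mol).
Pb > Ca: period and group pull opposite ways; the across-period shift dominates (716 vs 590 kJ/mol).
B > Pb: the two effects oppose for this pair; the down-group effect wins (801 vs 716 kJ/mol).
I > B: period and group pull opposite ways; the across-period shift dominates (1008 vs 801 kJ/mol).
Tabulated first ionization energy (kJ/mol): B 801, Na 496, Ca 590, I 1008, Pb 716.
So from highest to lowest: I > B > Pb > Ca > Na.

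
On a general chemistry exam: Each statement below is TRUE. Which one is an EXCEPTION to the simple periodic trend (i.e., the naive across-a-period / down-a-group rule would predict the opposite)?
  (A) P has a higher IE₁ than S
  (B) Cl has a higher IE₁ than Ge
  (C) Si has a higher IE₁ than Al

(A)

The general trend: IE₁ increases across a period and decreases down a group.
(A) P (period 3, group 15) vs S (period 3, group 16): the stated order contradicts the simple trend.
(B) Cl (period 3, group 17) vs Ge (period 4, group 14): the stated order agrees with the simple trend.
(C) Si (period 3, group 14) vs Al (period 3, group 13): the stated order agrees with the simple trend.
The exception is (A): S (3p⁴) ionizes more easily than half-filled P (3p³) because the paired 3p electron in S is pushed out by e⁻–e⁻ repulsion.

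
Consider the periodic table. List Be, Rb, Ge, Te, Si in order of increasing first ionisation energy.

Rb < Ge < Si < Te < Be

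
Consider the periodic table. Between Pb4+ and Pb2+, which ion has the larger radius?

Both ions have Z = 82 protons, but Pb4+ has lost more electrons, so its remaining electrons feel a larger effective nuclear charge per electron and are pulled in more tightly.
Higher positive charge → smaller ion, so Pb2+ > Pb4+.

Pb2+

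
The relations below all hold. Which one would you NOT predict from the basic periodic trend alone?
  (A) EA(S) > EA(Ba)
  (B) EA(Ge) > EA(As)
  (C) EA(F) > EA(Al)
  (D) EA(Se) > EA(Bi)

(B)

The general trend: electron affinity increases across a period and decreases down a group.
(A) S (period 3, group 16) vs Ba (period 6, group 2): the stated order agrees with the simple trend.
(B) Ge (period 4, group 14) vs As (period 4, group 15): the stated order contradicts the simple trend.
(C) F (period 2, group 17) vs Al (period 3, group 13): the stated order agrees with the simple trend.
(D) Se (period 4, group 16) vs Bi (period 6, group 15): the stated order agrees with the simple trend.
The exception is (B): adding an electron to As's half-filled 4p³ is unfavourable, so Ge (4p²) has the more exothermic EA.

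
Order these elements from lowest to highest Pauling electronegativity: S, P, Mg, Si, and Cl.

Mg, Si, P, S, Cl

Mg is in period 3, group 2; Si is in period 3, group 14; P is in period 3, group 15; S is in period 3, group 16; Cl is in period 3, group 17.
Atoms toward the upper right of the periodic table pull bonding electrons most strongly.
All lie in period 3, so electronegativity increases left to right.
So from lowest to highest: Mg < Si < P < S < Cl.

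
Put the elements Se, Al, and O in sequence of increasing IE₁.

Al < Se < O

O is in period 2, group 16; Al is in period 3, group 13; Se is in period 4, group 16.
First ionization energy rises across a period (greater Z_eff holds electrons more tightly) and falls down a group (valence electrons are farther from the nucleus).
These span different periods and groups, so the two trends combine.
Se > Al: the two effects oppose for this pair; the across-period effect wins (941 vs 578 kJ/mol).
O > Se: they share group 16; the group trend gives O the larger value.
Tabulated first ionization energy (kJ/mol): O 1314, Al 578, Se 941.
So from lowest to highest: Al < Se < O.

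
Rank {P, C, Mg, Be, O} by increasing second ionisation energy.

The second ionization energy removes an electron from the +1 ion. For each element: P⁺ still has 4 valence electrons; C⁺ still has 3 valence electrons; Mg⁺ still has 1 valence electron; Be⁺ still has 1 valence electron; O⁺ still has 5 valence electrons.
All are still removing valence electrons, so compare the +1 ions as you would atoms: IE_2 generally rises across a period (higher Z_eff) and falls down a group (larger shell), subject to the usual subshell exceptions.
Valence configurations: P⁺ [Ne]3s²3p², C⁺ [He]2s²2p¹, Mg⁺ [Ne]3s¹, Be⁺ [He]2s¹, O⁺ [He]2s²2p³.
Approximate IE_2 values (kJ/mol): P 1907, C 2353, Mg 1451, Be 1757, O 3388.
Putting it together, IE_2: Mg < Be < P < C < O.

Mg < Be < P < C < O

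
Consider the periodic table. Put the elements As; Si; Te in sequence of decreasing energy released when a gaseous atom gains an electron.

Si is in period 3, group 14; As is in period 4, group 15; Te is in period 5, group 16.
Atoms with high Z_eff and room in the valence shell (especially the halogens) have the most exothermic electron affinities.
These sit on a diagonal, where the across-period and down-group effects partly cancel.
Si > As: the two effects oppose for this pair; the down-group effect wins (134 vs 78 kJ/mol).
Te > Si: period and group pull opposite ways; the across-period shift dominates (190 vs 134 kJ/mol).
Approximate values (kJ/mol): Si 134, As 78, Te 190.
So from highest to lowest: Te > Si > As.

Te, Si, As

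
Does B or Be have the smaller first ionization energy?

B

Be is in period 2, group 2; B is in period 2, group 13.
First ionization energy rises across a period (greater Z_eff holds electrons more tightly) and falls down a group (valence electrons are farther from the nucleus).
All lie in period 2; the across-period trend (first ionization energy increases left to right) applies, with the exception below.
Note the exception: Be has a higher first ionization energy than B, contrary to the simple trend — removing B's lone 2p electron is easier than breaking Be's filled 2s².
Tabulated first ionization energy (kJ/mol): Be 900, B 801.
So B has the smaller first ionization energy (B < Be).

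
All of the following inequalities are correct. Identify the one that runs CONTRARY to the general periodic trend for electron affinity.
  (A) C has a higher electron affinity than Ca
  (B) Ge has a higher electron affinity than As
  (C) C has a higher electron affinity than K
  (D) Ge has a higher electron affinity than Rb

(B)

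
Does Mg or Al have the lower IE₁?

Al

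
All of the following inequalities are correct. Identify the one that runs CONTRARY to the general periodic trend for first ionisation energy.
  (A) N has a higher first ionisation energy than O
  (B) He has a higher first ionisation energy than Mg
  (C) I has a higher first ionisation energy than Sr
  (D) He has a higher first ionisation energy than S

(A)

The general trend: first ionisation energy increases across a period and decreases down a group.
(A) N (period 2, group 15) vs O (period 2, group 16): the stated order contradicts the simple trend.
(B) He (period 1, group 18) vs Mg (period 3, group 2): the stated order agrees with the simple trend.
(C) I (period 5, group 17) vs Sr (period 5, group 2): the stated order agrees with the simple trend.
(D) He (period 1, group 18) vs S (period 3, group 16): the stated order agrees with the simple trend.
The exception is (A): pairing an electron in O's 2p⁴ costs repulsion energy, so O ionizes more easily than half-filled N (2p³).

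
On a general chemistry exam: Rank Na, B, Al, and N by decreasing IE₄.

IE_4 is the cost of taking one more electron from the +3 cation: Na³⁺ is already 2 electrons into the core; B³⁺ is the bare [He] core; Al³⁺ is the bare [Ne] core; N³⁺ still has 2 valence electrons.
Core electrons are held far more tightly than valence electrons, so Na, Al and B top the IE_4 order.
The numbers (kJ/mol): Na 9543, B 25026, Al 11577, N 7475.
Overall IE_4 order: N < Na < Al < B.

B > Al > Na > N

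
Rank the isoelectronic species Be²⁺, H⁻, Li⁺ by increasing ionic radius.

Be²⁺, Li⁺, H⁻

All of these have 2 electrons, so size is governed by nuclear charge alone: the more protons, the stronger the pull on the same electron cloud, and the smaller the ion.
Nuclear charges: Be²⁺ (Z=4), Li⁺ (Z=3), H⁻ (Z=1).
Smallest to largest: Be²⁺ < Li⁺ < H⁻.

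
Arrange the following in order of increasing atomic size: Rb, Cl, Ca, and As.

Cl, As, Ca, Rb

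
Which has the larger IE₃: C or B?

C

Consider each +2 ion: C²⁺ still has 2 valence electrons; B²⁺ still has 1 valence electron.
All are still removing valence electrons, so compare the +2 ions as you would atoms: IE_3 generally rises across a period (higher Z_eff) and falls down a group (larger shell), subject to the usual subshell exceptions.
Valence configurations: C²⁺ [He]2s², B²⁺ [He]2s¹.
Approximate IE_3 values (kJ/mol): C 4620, B 3660.
Putting it together, IE_3: B < C.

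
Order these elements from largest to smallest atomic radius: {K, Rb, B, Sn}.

Rb > K > Sn > B

B is in period 2, group 13; K is in period 4, group 1; Rb is in period 5, group 1; Sn is in period 5, group 14.
Atomic radius shrinks across a period as nuclear charge pulls the same shell inward, and grows down a group as new shells are added.
Neither a single period nor a single group — weigh both effects.
Sn > B: the two effects oppose for this pair; the down-group effect wins (140 vs 85 pm).
K > Sn: period and group pull opposite ways; the across-period shift dominates (196 vs 140 pm).
Rb > K: they share group 1; the group trend gives Rb the larger value.
For reference (pm): B 85, K 196, Rb 210, Sn 140.
So from largest to smallest: Rb > K > Sn > B.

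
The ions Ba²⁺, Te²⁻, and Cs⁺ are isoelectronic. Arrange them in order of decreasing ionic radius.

All of these have 54 electrons, so size is governed by nuclear charge alone: the more protons, the stronger the pull on the same electron cloud, and the smaller the ion.
Nuclear charges: Ba²⁺ (Z=56), Cs⁺ (Z=55), Te²⁻ (Z=52).
Largest to smallest: Te²⁻ > Cs⁺ > Ba²⁺.

Te²⁻, Cs⁺, Ba²⁺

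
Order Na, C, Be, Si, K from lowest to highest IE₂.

Si < Be < C < K < Na

The second ionization energy removes an electron from the +1 ion. For each element: Na⁺ is the bare [Ne] core; C⁺ still has 3 valence electrons; Be⁺ still has 1 valence electron; Si⁺ still has 3 valence electrons; K⁺ is the bare [Ar] core.
Breaking into a closed-shell core is much more expensive than removing a leftover valence electron — K and Na have the largest IE_2 here.
Valence configurations: C⁺ [He]2s²2p¹, Be⁺ [He]2s¹, Si⁺ [Ne]3s²3p¹.
Approximate IE_2 values (kJ/mol): Na 4562, C 2353, Be 1757, Si 1577, K 3052.
Overall IE_2 order: Si < Be < C < K < Na.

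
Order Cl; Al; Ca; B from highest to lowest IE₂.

After 1 electron has been removed, what remains? Cl⁺ still has 6 valence electrons; Al⁺ still has 2 valence electrons; Ca⁺ still has 1 valence electron; B⁺ still has 2 valence electrons.
All are still removing valence electrons, so compare the +1 ions as you would atoms: IE_2 generally rises across a period (higher Z_eff) and falls down a group (larger shell), subject to the usual subshell exceptions.
Valence configurations: Cl⁺ [Ne]3s²3p⁴, Al⁺ [Ne]3s², Ca⁺ [Ar]4s¹, B⁺ [He]2s².
Approximate IE_2 values (kJ/mol): Cl 2298, Al 1817, Ca 1145, B 2427.
So the second ionization energies run Ca < Al < Cl < B.

B > Cl > Al > Ca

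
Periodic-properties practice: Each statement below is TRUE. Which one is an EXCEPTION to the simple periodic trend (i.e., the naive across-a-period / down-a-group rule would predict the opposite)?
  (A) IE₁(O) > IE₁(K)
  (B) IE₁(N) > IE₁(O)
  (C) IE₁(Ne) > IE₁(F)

(B)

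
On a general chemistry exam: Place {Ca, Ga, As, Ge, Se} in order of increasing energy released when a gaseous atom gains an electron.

Ca < Ga < As < Ge < Se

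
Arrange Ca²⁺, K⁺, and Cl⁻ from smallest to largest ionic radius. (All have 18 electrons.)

Ca²⁺ < K⁺ < Cl⁻

All of these have 18 electrons, so size is governed by nuclear charge alone: the more protons, the stronger the pull on the same electron cloud, and the smaller the ion.
Nuclear charges: Ca²⁺ (Z=20), K⁺ (Z=19), Cl⁻ (Z=17).
Smallest to largest: Ca²⁺ < K⁺ < Cl⁻.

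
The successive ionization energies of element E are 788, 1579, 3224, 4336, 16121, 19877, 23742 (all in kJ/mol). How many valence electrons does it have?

4

Look for the largest jump between consecutive ionization energies: IE5/IE4 ≈ 3.7, far larger than any earlier ratio.
That jump marks the point where a core electron is being removed. So the atom has 4 valence electrons.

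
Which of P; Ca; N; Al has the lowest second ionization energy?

Ca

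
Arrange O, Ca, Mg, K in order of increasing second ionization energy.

Ca < Mg < K < O

After 1 electron has been removed, what remains? O⁺ still has 5 valence electrons; Ca⁺ still has 1 valence electron; Mg⁺ still has 1 valence electron; K⁺ is the bare [Ar] core.
Usually core removal costs more than valence removal, but here the competition is close: a tightly held n=2 valence electron can cost more to remove than an n=3 core electron, so the actual values have to decide it.
Valence configurations: O⁺ [He]2s²2p³, Ca⁺ [Ar]4s¹, Mg⁺ [Ne]3s¹.
Approximate IE_2 values (kJ/mol): O 3388, Ca 1145, Mg 1451, K 3052.
Putting it together, IE_2: Ca < Mg < K < O.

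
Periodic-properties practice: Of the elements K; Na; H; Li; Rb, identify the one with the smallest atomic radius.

H

H is in period 1, group 1; Li is in period 2, group 1; Na is in period 3, group 1; K is in period 4, group 1; Rb is in period 5, group 1.
Atomic radius shrinks across a period as nuclear charge pulls the same shell inward, and grows down a group as new shells are added.
All are in group 1, so atomic radius increases down the group.
The smallest atomic radius among these belongs to H.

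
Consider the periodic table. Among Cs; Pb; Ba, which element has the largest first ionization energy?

Cs is in period 6, group 1; Ba is in period 6, group 2; Pb is in period 6, group 14.
First ionization energy rises across a period (greater Z_eff holds electrons more tightly) and falls down a group (valence electrons are farther from the nucleus).
All lie in period 6, so first ionization energy increases left to right.
The largest first ionization energy among these belongs to Pb.

Pb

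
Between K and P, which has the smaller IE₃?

P

After 2 electrons have been removed, what remains? K²⁺ is already 1 electron into the core; P²⁺ still has 3 valence electrons.
Breaking into a closed-shell core is much more expensive than removing a leftover valence electron — K has the largest IE_3 here.
Tabulated IE_3 (kJ/mol): K 4420, P 2914.
Overall IE_3 order: P < K.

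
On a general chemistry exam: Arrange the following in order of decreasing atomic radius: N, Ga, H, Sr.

H is in period 1, group 1; N is in period 2, group 15; Ga is in period 4, group 13; Sr is in period 5, group 2.
Across a period the added protons contract the valence shell; down a group each new principal shell makes the atom larger.
Neither a single period nor a single group — weigh both effects.
N > H: period and group pull opposite ways; the down-group shift dominates (71 vs 32 pm).
Ga > N: relative to N, both the across-period and down-group shifts push Ga's atomic radius up.
Sr > Ga: relative to Ga, both the across-period and down-group shifts push Sr's atomic radius up.
For reference (pm): H 32, N 71, Ga 124, Sr 185.
So from largest to smallest: Sr > Ga > N > H.

Sr > Ga > N > H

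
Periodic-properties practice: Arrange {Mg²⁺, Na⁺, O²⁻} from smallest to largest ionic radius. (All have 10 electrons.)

Mg²⁺, Na⁺, O²⁻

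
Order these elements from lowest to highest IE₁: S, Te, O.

O is in period 2, group 16; S is in period 3, group 16; Te is in period 5, group 16.
Across a period the outer electron is held more tightly (higher IE₁); down a group it sits in a higher shell, more shielded, and comes off more easily.
All are in group 16, so first ionization energy increases up the group.
So from lowest to highest: Te < S < O.

Te < S < O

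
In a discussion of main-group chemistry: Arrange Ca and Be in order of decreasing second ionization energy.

Consider each +1 ion: Ca⁺ still has 1 valence electron; Be⁺ still has 1 valence electron.
All are still removing valence electrons, so compare the +1 ions as you would atoms: IE_2 generally rises across a period (higher Z_eff) and falls down a group (larger shell), subject to the usual subshell exceptions.
Valence configurations: Ca⁺ [Ar]4s¹, Be⁺ [He]2s¹.
The numbers (kJ/mol): Ca 1145, Be 1757.
Hence IE_2: Ca < Be.

Be, Ca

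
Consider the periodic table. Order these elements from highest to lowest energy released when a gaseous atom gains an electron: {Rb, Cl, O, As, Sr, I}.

Cl > I > O > As > Rb > Sr

O is in period 2, group 16; Cl is in period 3, group 17; As is in period 4, group 15; Rb is in period 5, group 1; Sr is in period 5, group 2; I is in period 5, group 17.
Adding an electron releases more energy for atoms nearer the top right (short of the noble gases).
Neither a single period nor a single group — weigh both effects.
Rb > Sr: this pair runs against the simple trend — see the exception note.
As > Rb: relative to Rb, both the across-period and down-group shifts push As's electron affinity up.
O > As: relative to As, both the across-period and down-group shifts push O's electron affinity up.
I > O: period and group pull opposite ways; the across-period shift dominates (295 vs 141 kJ/mol).
Cl > I: they share group 17; the group trend gives Cl the larger value.
Note the exception: Rb has a higher electron affinity than Sr, contrary to the simple trend — adding an electron to Sr (ns²) has to open a new, higher-energy np subshell, which is unfavourable.
Tabulated electron affinity (kJ/mol): O 141, Cl 349, As 78, Rb 47, Sr 5, I 295.
So from highest to lowest: Cl > I > O > As > Rb > Sr.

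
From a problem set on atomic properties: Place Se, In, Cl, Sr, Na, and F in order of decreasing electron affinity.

Cl, F, Se, Na, In, Sr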